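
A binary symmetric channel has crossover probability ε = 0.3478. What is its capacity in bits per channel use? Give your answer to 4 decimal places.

0.0679 bits

Binary symmetric channel: C = 1 − h₂(ε) where h₂ is the binary entropy function.
h₂(0.3478) = −0.3478·log₂0.3478 − 0.6522·log₂0.6522 = 0.9321.
C = 1 − 0.9321 = 0.0679 bits per channel use.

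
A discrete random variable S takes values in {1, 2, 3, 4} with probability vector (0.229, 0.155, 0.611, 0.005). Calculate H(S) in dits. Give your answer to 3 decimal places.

0.414 dits

H(S) = −Σ p·log₁₀ p.
  −(0.229)·log₁₀(0.229) = 0.1466
  −(0.155)·log₁₀(0.155) = 0.1255
  −(0.611)·log₁₀(0.611) = 0.1307
  −(0.005)·log₁₀(0.005) = 0.0115
Sum: 0.1466 + 0.1255 + 0.1307 + 0.0115 = 0.414 dits.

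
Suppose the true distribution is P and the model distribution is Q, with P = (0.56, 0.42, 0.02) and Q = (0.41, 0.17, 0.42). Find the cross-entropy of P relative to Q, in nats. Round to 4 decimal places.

1.2609 nats

H(P,Q) = −Σ p·ln q.
  −0.56·ln(0.41) = 0.49929
  −0.42·ln(0.17) = 0.74422
  −0.02·ln(0.42) = 0.01735
H(P,Q) = 1.2609 nats.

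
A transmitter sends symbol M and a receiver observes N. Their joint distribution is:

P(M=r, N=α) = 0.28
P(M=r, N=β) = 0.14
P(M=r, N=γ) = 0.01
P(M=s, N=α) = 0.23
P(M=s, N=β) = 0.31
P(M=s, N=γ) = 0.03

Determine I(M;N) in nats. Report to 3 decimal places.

Marginals: p(M) = (0.4300, 0.5700), p(N) = (0.5100, 0.4500, 0.0400).
I(M;N) = Σ p(x,y)·ln[p(x,y)/(p(x)p(y))].
  (r,α): 0.28·ln(1.2768) = 0.0684
  (r,β): 0.14·ln(0.7235) = -0.0453
  (r,γ): 0.01·ln(0.5814) = -0.0054
  (s,α): 0.23·ln(0.7912) = -0.0539
  (s,β): 0.31·ln(1.2086) = 0.0587
  (s,γ): 0.03·ln(1.3158) = 0.0082
Sum = 0.031 nats.

0.031 nats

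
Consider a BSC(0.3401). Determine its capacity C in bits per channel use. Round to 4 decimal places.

Binary symmetric channel: C = 1 − h₂(ε) where h₂ is the binary entropy function.
h₂(0.3401) = −0.3401·log₂0.3401 − 0.6599·log₂0.6599 = 0.9249.
C = 1 − 0.9249 = 0.0751 bits per channel use.

0.0751 bits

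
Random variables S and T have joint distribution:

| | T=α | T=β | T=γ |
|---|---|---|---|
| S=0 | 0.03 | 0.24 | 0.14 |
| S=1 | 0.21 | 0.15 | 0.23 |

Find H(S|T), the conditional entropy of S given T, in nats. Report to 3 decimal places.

0.596 nats

Marginals: p(S) = (0.4100, 0.5900), p(T) = (0.2400, 0.3900, 0.3700).
H(S|T) = Σ p(T) · H(S|T=·).
  T=α: p=0.2400, H(S|T=α) = 0.3768
  T=β: p=0.3900, H(S|T=β) = 0.6663
  T=γ: p=0.3700, H(S|T=γ) = 0.6633
Weighted sum = 0.596 nats.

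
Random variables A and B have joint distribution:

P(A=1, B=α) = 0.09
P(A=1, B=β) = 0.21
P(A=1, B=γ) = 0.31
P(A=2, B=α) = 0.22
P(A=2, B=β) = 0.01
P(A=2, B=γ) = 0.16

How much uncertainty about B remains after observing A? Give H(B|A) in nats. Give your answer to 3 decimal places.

0.911 nats

Marginals: p(A) = (0.6100, 0.3900), p(B) = (0.3100, 0.2200, 0.4700).
H(B|A) = Σ p(A) · H(B|A=·).
  A=1: p=0.6100, H(B|A=1) = 0.9934
  A=2: p=0.3900, H(B|A=2) = 0.7824
Weighted sum = 0.911 nats.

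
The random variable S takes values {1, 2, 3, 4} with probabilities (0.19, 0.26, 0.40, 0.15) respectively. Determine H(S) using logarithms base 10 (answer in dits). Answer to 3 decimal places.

0.572 dits

H(S) = −Σ p·log₁₀ p.
  −(0.19)·log₁₀(0.19) = 0.1370
  −(0.26)·log₁₀(0.26) = 0.1521
  −(0.40)·log₁₀(0.40) = 0.1592
  −(0.15)·log₁₀(0.15) = 0.1236
Sum: 0.1370 + 0.1521 + 0.1592 + 0.1236 = 0.572 dits.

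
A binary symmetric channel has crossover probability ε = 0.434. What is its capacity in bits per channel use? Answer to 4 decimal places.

0.0126 bits

Binary symmetric channel: C = 1 − h₂(ε) where h₂ is the binary entropy function.
h₂(0.434) = −0.434·log₂0.434 − 0.566·log₂0.566 = 0.9874.
C = 1 − 0.9874 = 0.0126 bits per channel use.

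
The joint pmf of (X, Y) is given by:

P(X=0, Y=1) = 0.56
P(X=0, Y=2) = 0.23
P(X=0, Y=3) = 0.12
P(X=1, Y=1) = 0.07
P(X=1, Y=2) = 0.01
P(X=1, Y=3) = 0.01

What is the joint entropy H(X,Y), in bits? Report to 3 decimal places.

H(X,Y) = −Σ p(x,y)·log₂ p(x,y) over all 6 cells.
  cell (0,1): −0.56·log₂0.56 = 0.4684
  cell (0,2): −0.23·log₂0.23 = 0.4877
  cell (0,3): −0.12·log₂0.12 = 0.3671
  cell (1,1): −0.07·log₂0.07 = 0.2686
  cell (1,2): −0.01·log₂0.01 = 0.0664
  cell (1,3): −0.01·log₂0.01 = 0.0664
Sum = 1.725 bits.

1.725 bits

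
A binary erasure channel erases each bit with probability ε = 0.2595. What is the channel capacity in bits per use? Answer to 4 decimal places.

Binary erasure channel: capacity C = 1 − ε.
C = 1 − 0.2595 = 0.7405 bits per channel use.

0.7405 bits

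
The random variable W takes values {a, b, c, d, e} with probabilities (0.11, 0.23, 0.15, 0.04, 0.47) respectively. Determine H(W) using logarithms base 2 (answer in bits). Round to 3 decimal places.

1.946 bits

H(W) = −Σ p·log₂ p.
  −(0.11)·log₂(0.11) = 0.3503
  −(0.23)·log₂(0.23) = 0.4877
  −(0.15)·log₂(0.15) = 0.4105
  −(0.04)·log₂(0.04) = 0.1858
  −(0.47)·log₂(0.47) = 0.5120
Sum: 0.3503 + 0.4877 + 0.4105 + 0.1858 + 0.5120 = 1.946 bits.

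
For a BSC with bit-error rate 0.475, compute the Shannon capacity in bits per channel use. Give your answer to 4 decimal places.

0.0018 bits

Binary symmetric channel: C = 1 − h₂(ε) where h₂ is the binary entropy function.
h₂(0.475) = −0.475·log₂0.475 − 0.525·log₂0.525 = 0.9982.
C = 1 − 0.9982 = 0.0018 bits per channel use.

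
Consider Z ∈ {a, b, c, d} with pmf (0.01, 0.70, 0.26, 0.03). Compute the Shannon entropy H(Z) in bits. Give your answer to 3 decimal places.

1.084 bits

H(Z) = −Σ p·log₂ p.
  −(0.01)·log₂(0.01) = 0.0664
  −(0.70)·log₂(0.70) = 0.3602
  −(0.26)·log₂(0.26) = 0.5053
  −(0.03)·log₂(0.03) = 0.1518
Sum: 0.0664 + 0.3602 + 0.5053 + 0.1518 = 1.084 bits.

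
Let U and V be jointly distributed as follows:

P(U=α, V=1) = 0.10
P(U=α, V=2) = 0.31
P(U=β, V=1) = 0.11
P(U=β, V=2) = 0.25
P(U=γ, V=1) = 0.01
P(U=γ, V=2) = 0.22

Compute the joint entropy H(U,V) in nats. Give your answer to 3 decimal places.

H(U,V) = −Σ p(x,y)·ln p(x,y) over all 6 cells.
  cell (α,1): −0.10·ln0.10 = 0.2303
  cell (α,2): −0.31·ln0.31 = 0.3631
  cell (β,1): −0.11·ln0.11 = 0.2428
  cell (β,2): −0.25·ln0.25 = 0.3466
  cell (γ,1): −0.01·ln0.01 = 0.0461
  cell (γ,2): −0.22·ln0.22 = 0.3331
Sum = 1.562 nats.

1.562 nats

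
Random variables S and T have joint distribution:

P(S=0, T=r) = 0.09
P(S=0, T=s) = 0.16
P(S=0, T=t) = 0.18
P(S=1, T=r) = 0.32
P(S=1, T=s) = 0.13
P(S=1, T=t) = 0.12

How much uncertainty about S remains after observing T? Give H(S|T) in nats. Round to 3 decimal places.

Marginals: p(S) = (0.4300, 0.5700), p(T) = (0.4100, 0.2900, 0.3000).
H(S|T) = Σ p(T) · H(S|T=·).
  T=r: p=0.4100, H(S|T=r) = 0.5263
  T=s: p=0.2900, H(S|T=s) = 0.6878
  T=t: p=0.3000, H(S|T=t) = 0.6730
Weighted sum = 0.617 nats.

0.617 nats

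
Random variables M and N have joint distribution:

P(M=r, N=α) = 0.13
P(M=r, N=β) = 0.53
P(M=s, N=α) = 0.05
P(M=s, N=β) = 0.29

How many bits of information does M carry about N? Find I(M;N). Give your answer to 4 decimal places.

Marginals: p(M) = (0.6600, 0.3400), p(N) = (0.1800, 0.8200).
I(M;N) = Σ p(x,y)·log₂[p(x,y)/(p(x)p(y))].
  (r,α): 0.13·log₂(1.0943) = 0.01690
  (r,β): 0.53·log₂(0.9793) = -0.01599
  (s,α): 0.05·log₂(0.8170) = -0.01458
  (s,β): 0.29·log₂(1.0402) = 0.01648
Sum = 0.0028 bits.

0.0028 bits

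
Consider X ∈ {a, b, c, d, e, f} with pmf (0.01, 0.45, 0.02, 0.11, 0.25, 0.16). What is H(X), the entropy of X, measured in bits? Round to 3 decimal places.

H(X) = −Σ p·log₂ p.
  −(0.01)·log₂(0.01) = 0.0664
  −(0.45)·log₂(0.45) = 0.5184
  −(0.02)·log₂(0.02) = 0.1129
  −(0.11)·log₂(0.11) = 0.3503
  −(0.25)·log₂(0.25) = 0.5000
  −(0.16)·log₂(0.16) = 0.4230
Sum: 0.0664 + 0.5184 + 0.1129 + 0.3503 + 0.5000 + 0.4230 = 1.971 bits.

1.971 bits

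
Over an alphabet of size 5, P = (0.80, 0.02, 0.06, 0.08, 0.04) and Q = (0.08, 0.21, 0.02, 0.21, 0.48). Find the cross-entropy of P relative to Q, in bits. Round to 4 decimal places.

H(P,Q) = −Σ p·log₂ q.
  −0.80·log₂(0.08) = 2.91508
  −0.02·log₂(0.21) = 0.04503
  −0.06·log₂(0.02) = 0.33863
  −0.08·log₂(0.21) = 0.18012
  −0.04·log₂(0.48) = 0.04236
H(P,Q) = 3.5212 bits.

3.5212 bits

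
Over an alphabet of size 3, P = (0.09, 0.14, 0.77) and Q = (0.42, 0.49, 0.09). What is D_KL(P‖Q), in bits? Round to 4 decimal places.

D(P‖Q) = Σ p·log₂(p/q).
  0.09·log₂(0.09/0.42) = -0.20002
  0.14·log₂(0.14/0.49) = -0.25303
  0.77·log₂(0.77/0.09) = 2.38458
D(P‖Q) = 1.9315 bits.

1.9315 bits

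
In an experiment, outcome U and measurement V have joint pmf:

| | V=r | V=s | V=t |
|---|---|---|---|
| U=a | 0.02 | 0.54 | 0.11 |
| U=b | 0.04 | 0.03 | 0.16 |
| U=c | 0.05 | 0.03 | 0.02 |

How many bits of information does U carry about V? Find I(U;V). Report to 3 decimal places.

0.333 bits

Marginals: p(U) = (0.6700, 0.2300, 0.1000), p(V) = (0.1100, 0.6000, 0.2900).
I(U;V) = Σ p(x,y)·log₂[p(x,y)/(p(x)p(y))].
  (a,r): 0.02·log₂(0.2714) = -0.0376
  (a,s): 0.54·log₂(1.3433) = 0.2299
  (a,t): 0.11·log₂(0.5661) = -0.0903
  (b,r): 0.04·log₂(1.5810) = 0.0264
  (b,s): 0.03·log₂(0.2174) = -0.0660
  (b,t): 0.16·log₂(2.3988) = 0.2020
  (c,r): 0.05·log₂(4.5455) = 0.1092
  (c,s): 0.03·log₂(0.5000) = -0.0300
  (c,t): 0.02·log₂(0.6897) = -0.0107
Sum = 0.333 bits.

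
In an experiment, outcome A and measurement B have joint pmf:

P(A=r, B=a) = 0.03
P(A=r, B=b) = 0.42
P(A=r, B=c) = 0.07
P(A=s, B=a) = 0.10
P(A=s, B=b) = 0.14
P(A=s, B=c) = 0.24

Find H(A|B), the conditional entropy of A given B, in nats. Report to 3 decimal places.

Marginals: p(A) = (0.5200, 0.4800), p(B) = (0.1300, 0.5600, 0.3100).
H(A|B) = Σ p(B) · H(A|B=·).
  B=a: p=0.1300, H(A|B=a) = 0.5402
  B=b: p=0.5600, H(A|B=b) = 0.5623
  B=c: p=0.3100, H(A|B=c) = 0.5342
Weighted sum = 0.551 nats.

0.551 nats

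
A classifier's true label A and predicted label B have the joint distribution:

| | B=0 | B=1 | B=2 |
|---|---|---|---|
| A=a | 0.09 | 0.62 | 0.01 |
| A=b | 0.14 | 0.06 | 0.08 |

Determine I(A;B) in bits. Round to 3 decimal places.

Marginals: p(A) = (0.7200, 0.2800), p(B) = (0.2300, 0.6800, 0.0900).
I(A;B) = H(A) + H(B) − H(A,B).
H(A) = 0.8555, H(B) = 1.1787, H(A,B) = 1.7388.
I(A;B) = 0.8555 + 1.1787 − 1.7388 = 0.295 bits.

0.295 bits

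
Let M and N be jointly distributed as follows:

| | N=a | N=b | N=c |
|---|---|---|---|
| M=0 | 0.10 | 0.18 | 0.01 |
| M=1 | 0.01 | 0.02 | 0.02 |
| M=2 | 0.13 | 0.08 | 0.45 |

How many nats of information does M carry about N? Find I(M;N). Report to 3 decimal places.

0.220 nats

Marginals: p(M) = (0.2900, 0.0500, 0.6600), p(N) = (0.2400, 0.2800, 0.4800).
I(M;N) = H(M) + H(N) − H(M,N).
H(M) = 0.7830, H(N) = 1.0512, H(M,N) = 1.6141.
I(M;N) = 0.7830 + 1.0512 − 1.6141 = 0.220 nats.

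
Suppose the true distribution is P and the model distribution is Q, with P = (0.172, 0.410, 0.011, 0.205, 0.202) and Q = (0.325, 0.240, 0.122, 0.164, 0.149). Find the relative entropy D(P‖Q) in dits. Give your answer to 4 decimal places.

0.0829 dits

D(P‖Q) = Σ p·log₁₀(p/q).
  0.172·log₁₀(0.172/0.325) = -0.04753
  0.410·log₁₀(0.410/0.240) = 0.09535
  0.011·log₁₀(0.011/0.122) = -0.01149
  0.205·log₁₀(0.205/0.164) = 0.01987
  0.202·log₁₀(0.202/0.149) = 0.02670
D(P‖Q) = 0.0829 dits.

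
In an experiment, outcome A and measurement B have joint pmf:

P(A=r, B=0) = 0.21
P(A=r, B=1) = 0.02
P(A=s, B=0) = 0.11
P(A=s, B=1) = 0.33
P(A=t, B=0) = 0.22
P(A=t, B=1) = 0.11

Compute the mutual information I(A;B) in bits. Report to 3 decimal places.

Marginals: p(A) = (0.2300, 0.4400, 0.3300), p(B) = (0.5400, 0.4600).
I(A;B) = Σ p(x,y)·log₂[p(x,y)/(p(x)p(y))].
  (r,0): 0.21·log₂(1.6908) = 0.1591
  (r,1): 0.02·log₂(0.1890) = -0.0481
  (s,0): 0.11·log₂(0.4630) = -0.1222
  (s,1): 0.33·log₂(1.6304) = 0.2327
  (t,0): 0.22·log₂(1.2346) = 0.0669
  (t,1): 0.11·log₂(0.7246) = -0.0511
Sum = 0.237 bits.

0.237 bits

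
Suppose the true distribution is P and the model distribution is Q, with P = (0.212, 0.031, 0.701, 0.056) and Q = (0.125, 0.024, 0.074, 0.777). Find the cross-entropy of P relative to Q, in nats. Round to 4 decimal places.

H(P,Q) = −Σ p·ln q.
  −0.212·ln(0.125) = 0.44084
  −0.031·ln(0.024) = 0.11562
  −0.701·ln(0.074) = 1.82519
  −0.056·ln(0.777) = 0.01413
H(P,Q) = 2.3958 nats.

2.3958 nats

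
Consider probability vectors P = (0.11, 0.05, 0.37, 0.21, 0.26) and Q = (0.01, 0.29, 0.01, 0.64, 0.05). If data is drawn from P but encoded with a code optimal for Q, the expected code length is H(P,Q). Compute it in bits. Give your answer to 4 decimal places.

H(P,Q) = −Σ p·log₂ q.
  −0.11·log₂(0.01) = 0.73082
  −0.05·log₂(0.29) = 0.08929
  −0.37·log₂(0.01) = 2.45823
  −0.21·log₂(0.64) = 0.13521
  −0.26·log₂(0.05) = 1.12370
H(P,Q) = 4.5373 bits.

4.5373 bits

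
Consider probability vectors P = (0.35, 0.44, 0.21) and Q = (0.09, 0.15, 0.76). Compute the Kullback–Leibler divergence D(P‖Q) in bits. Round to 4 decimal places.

D(P‖Q) = Σ p·log₂(p/q).
  0.35·log₂(0.35/0.09) = 0.68578
  0.44·log₂(0.44/0.15) = 0.68312
  0.21·log₂(0.21/0.76) = -0.38968
D(P‖Q) = 0.9792 bits.

0.9792 bits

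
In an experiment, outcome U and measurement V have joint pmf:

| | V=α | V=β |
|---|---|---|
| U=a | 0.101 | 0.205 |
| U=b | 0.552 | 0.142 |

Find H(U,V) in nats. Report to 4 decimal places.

1.1616 nats

H(U,V) = −Σ p(x,y)·ln p(x,y) over all 4 cells.
  cell (a,α): −0.101·ln0.101 = 0.23156
  cell (a,β): −0.205·ln0.205 = 0.32487
  cell (b,α): −0.552·ln0.552 = 0.32800
  cell (b,β): −0.142·ln0.142 = 0.27717
Sum = 1.1616 nats.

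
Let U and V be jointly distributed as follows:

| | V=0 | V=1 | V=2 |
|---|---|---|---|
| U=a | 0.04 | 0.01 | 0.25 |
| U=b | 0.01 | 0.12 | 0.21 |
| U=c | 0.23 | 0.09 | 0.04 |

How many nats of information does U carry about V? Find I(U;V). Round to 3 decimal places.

Marginals: p(U) = (0.3000, 0.3400, 0.3600), p(V) = (0.2800, 0.2200, 0.5000).
I(U;V) = Σ p(x,y)·ln[p(x,y)/(p(x)p(y))].
  (a,0): 0.04·ln(0.4762) = -0.0297
  (a,1): 0.01·ln(0.1515) = -0.0189
  (a,2): 0.25·ln(1.6667) = 0.1277
  (b,0): 0.01·ln(0.1050) = -0.0225
  (b,1): 0.12·ln(1.6043) = 0.0567
  (b,2): 0.21·ln(1.2353) = 0.0444
  (c,0): 0.23·ln(2.2817) = 0.1897
  (c,1): 0.09·ln(1.1364) = 0.0115
  (c,2): 0.04·ln(0.2222) = -0.0602
Sum = 0.299 nats.

0.299 nats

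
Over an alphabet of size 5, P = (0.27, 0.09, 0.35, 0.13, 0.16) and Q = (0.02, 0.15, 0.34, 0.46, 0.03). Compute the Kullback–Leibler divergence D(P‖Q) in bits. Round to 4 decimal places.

1.1115 bits

D(P‖Q) = Σ p·log₂(p/q).
  0.27·log₂(0.27/0.02) = 1.01382
  0.09·log₂(0.09/0.15) = -0.06633
  0.35·log₂(0.35/0.34) = 0.01464
  0.13·log₂(0.13/0.46) = -0.23701
  0.16·log₂(0.16/0.03) = 0.38641
D(P‖Q) = 1.1115 bits.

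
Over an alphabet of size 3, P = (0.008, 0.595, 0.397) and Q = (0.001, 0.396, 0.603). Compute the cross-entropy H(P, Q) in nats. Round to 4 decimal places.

0.8073 nats

H(P,Q) = −Σ p·ln q.
  −0.008·ln(0.001) = 0.05526
  −0.595·ln(0.396) = 0.55117
  −0.397·ln(0.603) = 0.20082
H(P,Q) = 0.8073 nats.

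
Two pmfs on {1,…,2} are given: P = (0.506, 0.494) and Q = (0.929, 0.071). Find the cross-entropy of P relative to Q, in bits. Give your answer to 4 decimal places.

H(P,Q) = −Σ p·log₂ q.
  −0.506·log₂(0.929) = 0.05376
  −0.494·log₂(0.071) = 1.88512
H(P,Q) = 1.9389 bits.

1.9389 bits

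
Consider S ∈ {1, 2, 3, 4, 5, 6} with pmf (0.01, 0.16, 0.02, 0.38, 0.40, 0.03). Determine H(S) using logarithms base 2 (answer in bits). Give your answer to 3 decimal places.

1.813 bits

H(S) = −Σ p·log₂ p.
  −(0.01)·log₂(0.01) = 0.0664
  −(0.16)·log₂(0.16) = 0.4230
  −(0.02)·log₂(0.02) = 0.1129
  −(0.38)·log₂(0.38) = 0.5305
  −(0.40)·log₂(0.40) = 0.5288
  −(0.03)·log₂(0.03) = 0.1518
Sum: 0.0664 + 0.4230 + 0.1129 + 0.5305 + 0.5288 + 0.1518 = 1.813 bits.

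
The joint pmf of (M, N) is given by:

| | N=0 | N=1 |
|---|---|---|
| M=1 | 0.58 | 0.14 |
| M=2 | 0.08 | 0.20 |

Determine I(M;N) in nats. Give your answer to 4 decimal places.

0.1188 nats

Marginals: p(M) = (0.7200, 0.2800), p(N) = (0.6600, 0.3400).
I(M;N) = Σ p(x,y)·ln[p(x,y)/(p(x)p(y))].
  (1,0): 0.58·ln(1.2205) = 0.11559
  (1,1): 0.14·ln(0.5719) = -0.07823
  (2,0): 0.08·ln(0.4329) = -0.06698
  (2,1): 0.20·ln(2.1008) = 0.14847
Sum = 0.1188 nats.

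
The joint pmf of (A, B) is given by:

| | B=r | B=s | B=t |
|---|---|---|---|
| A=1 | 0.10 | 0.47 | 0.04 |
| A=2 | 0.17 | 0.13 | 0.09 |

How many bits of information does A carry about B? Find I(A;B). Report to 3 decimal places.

0.140 bits

Marginals: p(A) = (0.6100, 0.3900), p(B) = (0.2700, 0.6000, 0.1300).
I(A;B) = Σ p(x,y)·log₂[p(x,y)/(p(x)p(y))].
  (1,r): 0.10·log₂(0.6072) = -0.0720
  (1,s): 0.47·log₂(1.2842) = 0.1696
  (1,t): 0.04·log₂(0.5044) = -0.0395
  (2,r): 0.17·log₂(1.6144) = 0.1175
  (2,s): 0.13·log₂(0.5556) = -0.1102
  (2,t): 0.09·log₂(1.7751) = 0.0745
Sum = 0.140 bits.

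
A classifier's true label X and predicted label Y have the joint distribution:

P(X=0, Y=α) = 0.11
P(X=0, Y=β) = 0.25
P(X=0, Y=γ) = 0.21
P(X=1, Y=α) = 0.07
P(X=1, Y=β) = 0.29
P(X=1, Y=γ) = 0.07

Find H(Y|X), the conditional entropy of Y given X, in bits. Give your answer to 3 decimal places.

Chain rule: H(Y|X) = H(X,Y) − H(X).
Marginals: p(X) = (0.5700, 0.4300), p(Y) = (0.1800, 0.5400, 0.2800).
H(X,Y) = 2.3781 bits; H(X) = 0.9858 bits.
H(Y|X) = 2.3781 − 0.9858 = 1.392 bits.

1.392 bits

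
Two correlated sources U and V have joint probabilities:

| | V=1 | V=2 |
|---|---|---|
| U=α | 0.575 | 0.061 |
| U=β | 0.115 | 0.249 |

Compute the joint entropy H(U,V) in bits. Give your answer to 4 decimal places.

1.5635 bits

H(U,V) = −Σ p(x,y)·log₂ p(x,y) over all 4 cells.
  cell (α,1): −0.575·log₂0.575 = 0.45906
  cell (α,2): −0.061·log₂0.061 = 0.24614
  cell (β,1): −0.115·log₂0.115 = 0.35883
  cell (β,2): −0.249·log₂0.249 = 0.49944
Sum = 1.5635 bits.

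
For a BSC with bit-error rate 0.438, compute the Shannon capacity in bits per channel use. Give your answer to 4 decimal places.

0.0111 bits

Binary symmetric channel: C = 1 − h₂(ε) where h₂ is the binary entropy function.
h₂(0.438) = −0.438·log₂0.438 − 0.562·log₂0.562 = 0.9889.
C = 1 − 0.9889 = 0.0111 bits per channel use.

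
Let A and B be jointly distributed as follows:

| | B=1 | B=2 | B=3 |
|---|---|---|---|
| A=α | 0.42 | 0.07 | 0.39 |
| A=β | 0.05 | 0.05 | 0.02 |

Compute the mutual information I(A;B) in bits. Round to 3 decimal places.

Marginals: p(A) = (0.8800, 0.1200), p(B) = (0.4700, 0.1200, 0.4100).
I(A;B) = H(A) + H(B) − H(A,B).
H(A) = 0.5294, H(B) = 1.4064, H(A,B) = 1.8691.
I(A;B) = 0.5294 + 1.4064 − 1.8691 = 0.067 bits.

0.067 bits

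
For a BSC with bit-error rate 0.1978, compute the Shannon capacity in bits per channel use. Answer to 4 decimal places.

Binary symmetric channel: C = 1 − h₂(ε) where h₂ is the binary entropy function.
h₂(0.1978) = −0.1978·log₂0.1978 − 0.8022·log₂0.8022 = 0.7175.
C = 1 − 0.7175 = 0.2825 bits per channel use.

0.2825 bits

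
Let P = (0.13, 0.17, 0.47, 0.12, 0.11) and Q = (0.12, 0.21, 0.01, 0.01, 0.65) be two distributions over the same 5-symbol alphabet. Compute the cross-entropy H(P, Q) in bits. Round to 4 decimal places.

4.7687 bits

H(P,Q) = −Σ p·log₂ q.
  −0.13·log₂(0.12) = 0.39766
  −0.17·log₂(0.21) = 0.38276
  −0.47·log₂(0.01) = 3.12261
  −0.12·log₂(0.01) = 0.79726
  −0.11·log₂(0.65) = 0.06836
H(P,Q) = 4.7687 bits.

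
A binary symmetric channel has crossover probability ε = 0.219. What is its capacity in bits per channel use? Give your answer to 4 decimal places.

0.2417 bits

Binary symmetric channel: C = 1 − h₂(ε) where h₂ is the binary entropy function.
h₂(0.219) = −0.219·log₂0.219 − 0.781·log₂0.781 = 0.7583.
C = 1 − 0.7583 = 0.2417 bits per channel use.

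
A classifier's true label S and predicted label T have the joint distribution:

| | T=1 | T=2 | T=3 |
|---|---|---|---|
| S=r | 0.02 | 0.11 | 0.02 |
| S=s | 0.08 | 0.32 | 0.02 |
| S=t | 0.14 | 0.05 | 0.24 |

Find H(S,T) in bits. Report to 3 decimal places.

H(S,T) = −Σ p(x,y)·log₂ p(x,y) over all 9 cells.
  cell (r,1): −0.02·log₂0.02 = 0.1129
  cell (r,2): −0.11·log₂0.11 = 0.3503
  cell (r,3): −0.02·log₂0.02 = 0.1129
  cell (s,1): −0.08·log₂0.08 = 0.2915
  cell (s,2): −0.32·log₂0.32 = 0.5260
  cell (s,3): −0.02·log₂0.02 = 0.1129
  cell (t,1): −0.14·log₂0.14 = 0.3971
  cell (t,2): −0.05·log₂0.05 = 0.2161
  cell (t,3): −0.24·log₂0.24 = 0.4941
Sum = 2.614 bits.

2.614 bits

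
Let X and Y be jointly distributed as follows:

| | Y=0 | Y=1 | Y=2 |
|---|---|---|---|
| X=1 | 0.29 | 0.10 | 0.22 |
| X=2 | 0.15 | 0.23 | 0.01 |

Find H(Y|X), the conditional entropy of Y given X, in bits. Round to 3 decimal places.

Chain rule: H(Y|X) = H(X,Y) − H(X).
Marginals: p(X) = (0.6100, 0.3900), p(Y) = (0.4400, 0.3300, 0.2300).
H(X,Y) = 2.2953 bits; H(X) = 0.9648 bits.
H(Y|X) = 2.2953 − 0.9648 = 1.331 bits.

1.331 bits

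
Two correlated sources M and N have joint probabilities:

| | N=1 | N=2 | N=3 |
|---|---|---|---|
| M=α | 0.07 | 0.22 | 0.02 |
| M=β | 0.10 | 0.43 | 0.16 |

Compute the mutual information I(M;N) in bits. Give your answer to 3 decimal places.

Marginals: p(M) = (0.3100, 0.6900), p(N) = (0.1700, 0.6500, 0.1800).
I(M;N) = Σ p(x,y)·log₂[p(x,y)/(p(x)p(y))].
  (α,1): 0.07·log₂(1.3283) = 0.0287
  (α,2): 0.22·log₂(1.0918) = 0.0279
  (α,3): 0.02·log₂(0.3584) = -0.0296
  (β,1): 0.10·log₂(0.8525) = -0.0230
  (β,2): 0.43·log₂(0.9588) = -0.0261
  (β,3): 0.16·log₂(1.2882) = 0.0585
Sum = 0.036 bits.

0.036 bits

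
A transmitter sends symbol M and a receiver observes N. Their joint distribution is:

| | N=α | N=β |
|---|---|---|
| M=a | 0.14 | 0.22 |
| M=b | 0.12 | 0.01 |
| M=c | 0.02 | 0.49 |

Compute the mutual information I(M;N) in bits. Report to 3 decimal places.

Marginals: p(M) = (0.3600, 0.1300, 0.5100), p(N) = (0.2800, 0.7200).
I(M;N) = Σ p(x,y)·log₂[p(x,y)/(p(x)p(y))].
  (a,α): 0.14·log₂(1.3889) = 0.0664
  (a,β): 0.22·log₂(0.8488) = -0.0520
  (b,α): 0.12·log₂(3.2967) = 0.2065
  (b,β): 0.01·log₂(0.1068) = -0.0323
  (c,α): 0.02·log₂(0.1401) = -0.0567
  (c,β): 0.49·log₂(1.3344) = 0.2039
Sum = 0.336 bits.

0.336 bits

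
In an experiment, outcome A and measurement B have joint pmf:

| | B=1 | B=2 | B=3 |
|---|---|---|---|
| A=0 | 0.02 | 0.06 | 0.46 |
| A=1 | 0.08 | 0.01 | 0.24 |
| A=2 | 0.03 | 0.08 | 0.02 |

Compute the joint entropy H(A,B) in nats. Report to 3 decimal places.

H(A,B) = −Σ p(x,y)·ln p(x,y) over all 9 cells.
  cell (0,1): −0.02·ln0.02 = 0.0782
  cell (0,2): −0.06·ln0.06 = 0.1688
  cell (0,3): −0.46·ln0.46 = 0.3572
  cell (1,1): −0.08·ln0.08 = 0.2021
  cell (1,2): −0.01·ln0.01 = 0.0461
  cell (1,3): −0.24·ln0.24 = 0.3425
  cell (2,1): −0.03·ln0.03 = 0.1052
  cell (2,2): −0.08·ln0.08 = 0.2021
  cell (2,3): −0.02·ln0.02 = 0.0782
Sum = 1.580 nats.

1.580 nats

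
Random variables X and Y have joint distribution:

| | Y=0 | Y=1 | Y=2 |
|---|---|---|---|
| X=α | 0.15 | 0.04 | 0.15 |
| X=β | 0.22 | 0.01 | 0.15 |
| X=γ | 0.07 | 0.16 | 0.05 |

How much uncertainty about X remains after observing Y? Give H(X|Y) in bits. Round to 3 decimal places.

Chain rule: H(X|Y) = H(X,Y) − H(Y).
Marginals: p(X) = (0.3400, 0.3800, 0.2800), p(Y) = (0.4400, 0.2100, 0.3500).
H(X,Y) = 2.8721 bits; H(Y) = 1.5241 bits.
H(X|Y) = 2.8721 − 1.5241 = 1.348 bits.

1.348 bits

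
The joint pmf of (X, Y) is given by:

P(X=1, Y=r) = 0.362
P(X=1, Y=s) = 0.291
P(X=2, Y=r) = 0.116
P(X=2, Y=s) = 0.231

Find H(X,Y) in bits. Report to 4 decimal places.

H(X,Y) = −Σ p(x,y)·log₂ p(x,y) over all 4 cells.
  cell (1,r): −0.362·log₂0.362 = 0.53067
  cell (1,s): −0.291·log₂0.291 = 0.51824
  cell (2,r): −0.116·log₂0.116 = 0.36051
  cell (2,s): −0.231·log₂0.231 = 0.48834
Sum = 1.8978 bits.

1.8978 bits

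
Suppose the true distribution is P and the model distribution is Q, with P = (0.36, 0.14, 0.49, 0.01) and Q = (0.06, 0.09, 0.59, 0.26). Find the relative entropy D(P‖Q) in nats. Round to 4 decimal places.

D(P‖Q) = Σ p·ln(p/q).
  0.36·ln(0.36/0.06) = 0.64503
  0.14·ln(0.14/0.09) = 0.06186
  0.49·ln(0.49/0.59) = -0.09100
  0.01·ln(0.01/0.26) = -0.03258
D(P‖Q) = 0.5833 nats.

0.5833 nats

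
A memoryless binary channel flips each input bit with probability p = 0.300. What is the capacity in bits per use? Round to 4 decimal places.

0.1187 bits

Binary symmetric channel: C = 1 − h₂(ε) where h₂ is the binary entropy function.
h₂(0.300) = −0.300·log₂0.300 − 0.700·log₂0.700 = 0.8813.
C = 1 − 0.8813 = 0.1187 bits per channel use.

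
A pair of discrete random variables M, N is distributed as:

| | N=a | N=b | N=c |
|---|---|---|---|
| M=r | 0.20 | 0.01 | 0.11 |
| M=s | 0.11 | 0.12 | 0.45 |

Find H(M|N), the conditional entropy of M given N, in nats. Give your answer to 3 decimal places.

Chain rule: H(M|N) = H(M,N) − H(N).
Marginals: p(M) = (0.3200, 0.6800), p(N) = (0.3100, 0.1300, 0.5600).
H(M,N) = 1.4673 nats; H(N) = 0.9530 nats.
H(M|N) = 1.4673 − 0.9530 = 0.514 nats.

0.514 nats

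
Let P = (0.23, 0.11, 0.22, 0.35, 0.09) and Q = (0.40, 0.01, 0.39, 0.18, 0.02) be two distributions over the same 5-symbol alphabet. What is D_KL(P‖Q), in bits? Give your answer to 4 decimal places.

0.5463 bits

D(P‖Q) = Σ p·log₂(p/q).
  0.23·log₂(0.23/0.40) = -0.18362
  0.11·log₂(0.11/0.01) = 0.38054
  0.22·log₂(0.22/0.39) = -0.18171
  0.35·log₂(0.35/0.18) = 0.33578
  0.09·log₂(0.09/0.02) = 0.19529
D(P‖Q) = 0.5463 bits.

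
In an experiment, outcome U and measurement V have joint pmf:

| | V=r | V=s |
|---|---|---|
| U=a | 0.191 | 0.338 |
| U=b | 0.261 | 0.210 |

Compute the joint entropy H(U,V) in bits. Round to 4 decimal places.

H(U,V) = −Σ p(x,y)·log₂ p(x,y) over all 4 cells.
  cell (a,r): −0.191·log₂0.191 = 0.45618
  cell (a,s): −0.338·log₂0.338 = 0.52894
  cell (b,r): −0.261·log₂0.261 = 0.50579
  cell (b,s): −0.210·log₂0.210 = 0.47282
Sum = 1.9637 bits.

1.9637 bits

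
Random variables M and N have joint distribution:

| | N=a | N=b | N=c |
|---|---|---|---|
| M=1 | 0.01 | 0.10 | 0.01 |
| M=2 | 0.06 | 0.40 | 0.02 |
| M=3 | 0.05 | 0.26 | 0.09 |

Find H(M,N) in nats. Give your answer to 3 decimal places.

1.653 nats

H(M,N) = −Σ p(x,y)·ln p(x,y) over all 9 cells.
  cell (1,a): −0.01·ln0.01 = 0.0461
  cell (1,b): −0.10·ln0.10 = 0.2303
  cell (1,c): −0.01·ln0.01 = 0.0461
  cell (2,a): −0.06·ln0.06 = 0.1688
  cell (2,b): −0.40·ln0.40 = 0.3665
  cell (2,c): −0.02·ln0.02 = 0.0782
  cell (3,a): −0.05·ln0.05 = 0.1498
  cell (3,b): −0.26·ln0.26 = 0.3502
  cell (3,c): −0.09·ln0.09 = 0.2167
Sum = 1.653 nats.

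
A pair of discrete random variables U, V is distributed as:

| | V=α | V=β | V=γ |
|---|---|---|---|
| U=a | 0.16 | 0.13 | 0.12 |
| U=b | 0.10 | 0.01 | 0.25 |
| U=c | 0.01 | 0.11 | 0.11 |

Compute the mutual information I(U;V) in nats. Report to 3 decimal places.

Marginals: p(U) = (0.4100, 0.3600, 0.2300), p(V) = (0.2700, 0.2500, 0.4800).
I(U;V) = Σ p(x,y)·ln[p(x,y)/(p(x)p(y))].
  (a,α): 0.16·ln(1.4453) = 0.0589
  (a,β): 0.13·ln(1.2683) = 0.0309
  (a,γ): 0.12·ln(0.6098) = -0.0594
  (b,α): 0.10·ln(1.0288) = 0.0028
  (b,β): 0.01·ln(0.1111) = -0.0220
  (b,γ): 0.25·ln(1.4468) = 0.0923
  (c,α): 0.01·ln(0.1610) = -0.0183
  (c,β): 0.11·ln(1.9130) = 0.0714
  (c,γ): 0.11·ln(0.9964) = -0.0004
Sum = 0.156 nats.

0.156 nats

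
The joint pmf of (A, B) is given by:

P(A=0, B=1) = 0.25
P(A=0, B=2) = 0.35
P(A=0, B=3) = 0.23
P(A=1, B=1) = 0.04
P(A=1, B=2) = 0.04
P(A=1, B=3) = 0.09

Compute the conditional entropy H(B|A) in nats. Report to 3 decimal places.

1.070 nats

Chain rule: H(B|A) = H(A,B) − H(A).
Marginals: p(A) = (0.8300, 0.1700), p(B) = (0.2900, 0.3900, 0.3200).
H(A,B) = 1.5263 nats; H(A) = 0.4559 nats.
H(B|A) = 1.5263 − 0.4559 = 1.070 nats.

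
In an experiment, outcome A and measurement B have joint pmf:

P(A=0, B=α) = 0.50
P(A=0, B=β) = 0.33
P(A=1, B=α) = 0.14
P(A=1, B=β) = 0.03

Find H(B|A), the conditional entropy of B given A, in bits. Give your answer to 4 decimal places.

0.9190 bits

Chain rule: H(B|A) = H(A,B) − H(A).
Marginals: p(A) = (0.8300, 0.1700), p(B) = (0.6400, 0.3600).
H(A,B) = 1.5767 bits; H(A) = 0.6577 bits.
H(B|A) = 1.5767 − 0.6577 = 0.9190 bits.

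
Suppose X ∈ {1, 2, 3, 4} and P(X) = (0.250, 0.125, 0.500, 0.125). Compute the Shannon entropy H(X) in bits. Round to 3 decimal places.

H(X) = −Σ p·log₂ p.
  −(0.250)·log₂(0.250) = 0.5000
  −(0.125)·log₂(0.125) = 0.3750
  −(0.500)·log₂(0.500) = 0.5000
  −(0.125)·log₂(0.125) = 0.3750
Sum: 0.5000 + 0.3750 + 0.5000 + 0.3750 = 1.750 bits.

1.750 bits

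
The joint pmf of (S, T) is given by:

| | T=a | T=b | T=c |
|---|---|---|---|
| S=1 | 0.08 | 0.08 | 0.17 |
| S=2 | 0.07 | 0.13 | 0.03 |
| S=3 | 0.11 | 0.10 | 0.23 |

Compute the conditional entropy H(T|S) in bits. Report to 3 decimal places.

1.454 bits

Chain rule: H(T|S) = H(S,T) − H(S).
Marginals: p(S) = (0.3300, 0.2300, 0.4400), p(T) = (0.2600, 0.3100, 0.4300).
H(S,T) = 2.9907 bits; H(S) = 1.5366 bits.
H(T|S) = 2.9907 − 1.5366 = 1.454 bits.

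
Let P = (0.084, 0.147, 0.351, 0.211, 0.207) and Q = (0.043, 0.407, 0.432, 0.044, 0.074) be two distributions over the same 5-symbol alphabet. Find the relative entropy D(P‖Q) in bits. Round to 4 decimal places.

D(P‖Q) = Σ p·log₂(p/q).
  0.084·log₂(0.084/0.043) = 0.08115
  0.147·log₂(0.147/0.407) = -0.21597
  0.351·log₂(0.351/0.432) = -0.10515
  0.211·log₂(0.211/0.044) = 0.47721
  0.207·log₂(0.207/0.074) = 0.30719
D(P‖Q) = 0.5444 bits.

0.5444 bits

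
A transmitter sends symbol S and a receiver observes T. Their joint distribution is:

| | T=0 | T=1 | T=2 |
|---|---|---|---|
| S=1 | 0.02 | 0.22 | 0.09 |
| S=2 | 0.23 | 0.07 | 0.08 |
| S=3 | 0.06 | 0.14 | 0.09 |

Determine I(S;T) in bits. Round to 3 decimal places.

Marginals: p(S) = (0.3300, 0.3800, 0.2900), p(T) = (0.3100, 0.4300, 0.2600).
I(S;T) = Σ p(x,y)·log₂[p(x,y)/(p(x)p(y))].
  (1,0): 0.02·log₂(0.1955) = -0.0471
  (1,1): 0.22·log₂(1.5504) = 0.1392
  (1,2): 0.09·log₂(1.0490) = 0.0062
  (2,0): 0.23·log₂(1.9525) = 0.2220
  (2,1): 0.07·log₂(0.4284) = -0.0856
  (2,2): 0.08·log₂(0.8097) = -0.0244
  (3,0): 0.06·log₂(0.6674) = -0.0350
  (3,1): 0.14·log₂(1.1227) = 0.0234
  (3,2): 0.09·log₂(1.1936) = 0.0230
Sum = 0.222 bits.

0.222 bits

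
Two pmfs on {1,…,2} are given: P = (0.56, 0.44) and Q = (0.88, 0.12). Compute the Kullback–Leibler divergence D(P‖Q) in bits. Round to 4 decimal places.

D(P‖Q) = Σ p·log₂(p/q).
  0.56·log₂(0.56/0.88) = -0.36516
  0.44·log₂(0.44/0.12) = 0.82477
D(P‖Q) = 0.4596 bits.

0.4596 bits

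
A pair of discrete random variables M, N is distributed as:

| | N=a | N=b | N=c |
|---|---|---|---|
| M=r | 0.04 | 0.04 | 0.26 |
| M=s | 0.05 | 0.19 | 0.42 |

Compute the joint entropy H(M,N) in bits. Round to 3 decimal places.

2.074 bits

H(M,N) = −Σ p(x,y)·log₂ p(x,y) over all 6 cells.
  cell (r,a): −0.04·log₂0.04 = 0.1858
  cell (r,b): −0.04·log₂0.04 = 0.1858
  cell (r,c): −0.26·log₂0.26 = 0.5053
  cell (s,a): −0.05·log₂0.05 = 0.2161
  cell (s,b): −0.19·log₂0.19 = 0.4552
  cell (s,c): −0.42·log₂0.42 = 0.5256
Sum = 2.074 bits.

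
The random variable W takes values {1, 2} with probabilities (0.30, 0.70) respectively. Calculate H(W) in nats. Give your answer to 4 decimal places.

0.6109 nats

H(W) = −Σ p·ln p.
  −(0.30)·ln(0.30) = 0.36119
  −(0.70)·ln(0.70) = 0.24967
Sum: 0.36119 + 0.24967 = 0.6109 nats.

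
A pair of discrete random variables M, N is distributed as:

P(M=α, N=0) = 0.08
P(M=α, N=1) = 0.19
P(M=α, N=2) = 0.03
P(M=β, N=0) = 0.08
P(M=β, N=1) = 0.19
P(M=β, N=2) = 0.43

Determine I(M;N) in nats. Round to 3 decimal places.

0.126 nats

Marginals: p(M) = (0.3000, 0.7000), p(N) = (0.1600, 0.3800, 0.4600).
I(M;N) = Σ p(x,y)·ln[p(x,y)/(p(x)p(y))].
  (α,0): 0.08·ln(1.6667) = 0.0409
  (α,1): 0.19·ln(1.6667) = 0.0971
  (α,2): 0.03·ln(0.2174) = -0.0458
  (β,0): 0.08·ln(0.7143) = -0.0269
  (β,1): 0.19·ln(0.7143) = -0.0639
  (β,2): 0.43·ln(1.3354) = 0.1244
Sum = 0.126 nats.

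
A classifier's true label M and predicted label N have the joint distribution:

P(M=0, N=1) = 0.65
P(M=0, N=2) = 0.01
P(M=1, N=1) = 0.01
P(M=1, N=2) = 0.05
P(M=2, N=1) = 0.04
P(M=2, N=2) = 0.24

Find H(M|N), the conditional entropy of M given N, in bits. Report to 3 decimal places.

Chain rule: H(M|N) = H(M,N) − H(N).
Marginals: p(M) = (0.6600, 0.0600, 0.2800), p(N) = (0.7000, 0.3000).
H(M,N) = 1.4328 bits; H(N) = 0.8813 bits.
H(M|N) = 1.4328 − 0.8813 = 0.552 bits.

0.552 bits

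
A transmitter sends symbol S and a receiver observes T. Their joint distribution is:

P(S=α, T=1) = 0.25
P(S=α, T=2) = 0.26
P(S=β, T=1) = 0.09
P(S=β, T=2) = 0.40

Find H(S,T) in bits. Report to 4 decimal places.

H(S,T) = −Σ p(x,y)·log₂ p(x,y) over all 4 cells.
  cell (α,1): −0.25·log₂0.25 = 0.50000
  cell (α,2): −0.26·log₂0.26 = 0.50529
  cell (β,1): −0.09·log₂0.09 = 0.31265
  cell (β,2): −0.40·log₂0.40 = 0.52877
Sum = 1.8467 bits.

1.8467 bits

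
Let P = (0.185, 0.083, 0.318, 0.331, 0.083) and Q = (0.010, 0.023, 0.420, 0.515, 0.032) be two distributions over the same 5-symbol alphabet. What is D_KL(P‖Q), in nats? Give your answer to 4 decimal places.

D(P‖Q) = Σ p·ln(p/q).
  0.185·ln(0.185/0.010) = 0.53979
  0.083·ln(0.083/0.023) = 0.10652
  0.318·ln(0.318/0.420) = -0.08847
  0.331·ln(0.331/0.515) = -0.14632
  0.083·ln(0.083/0.032) = 0.07911
D(P‖Q) = 0.4906 nats.

0.4906 nats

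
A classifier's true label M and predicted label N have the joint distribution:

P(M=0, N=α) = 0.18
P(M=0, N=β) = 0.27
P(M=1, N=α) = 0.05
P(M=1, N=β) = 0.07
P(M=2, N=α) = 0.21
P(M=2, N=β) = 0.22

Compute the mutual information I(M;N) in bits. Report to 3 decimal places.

0.005 bits

Marginals: p(M) = (0.4500, 0.1200, 0.4300), p(N) = (0.4400, 0.5600).
I(M;N) = H(M) + H(N) − H(M,N).
H(M) = 1.4090, H(N) = 0.9896, H(M,N) = 2.3934.
I(M;N) = 1.4090 + 0.9896 − 2.3934 = 0.005 bits.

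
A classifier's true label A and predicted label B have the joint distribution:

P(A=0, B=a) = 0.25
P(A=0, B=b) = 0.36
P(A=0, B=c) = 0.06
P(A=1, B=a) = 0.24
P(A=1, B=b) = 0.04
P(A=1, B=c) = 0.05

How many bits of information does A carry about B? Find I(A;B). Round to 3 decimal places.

Marginals: p(A) = (0.6700, 0.3300), p(B) = (0.4900, 0.4000, 0.1100).
I(A;B) = H(A) + H(B) − H(A,B).
H(A) = 0.9149, H(B) = 1.3833, H(A,B) = 2.1701.
I(A;B) = 0.9149 + 1.3833 − 2.1701 = 0.128 bits.

0.128 bits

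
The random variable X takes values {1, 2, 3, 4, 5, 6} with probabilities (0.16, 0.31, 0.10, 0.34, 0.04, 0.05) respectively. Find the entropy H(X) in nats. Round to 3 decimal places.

H(X) = −Σ p·ln p.
  −(0.16)·ln(0.16) = 0.2932
  −(0.31)·ln(0.31) = 0.3631
  −(0.10)·ln(0.10) = 0.2303
  −(0.34)·ln(0.34) = 0.3668
  −(0.04)·ln(0.04) = 0.1288
  −(0.05)·ln(0.05) = 0.1498
Sum: 0.2932 + 0.3631 + 0.2303 + 0.3668 + 0.1288 + 0.1498 = 1.532 nats.

1.532 nats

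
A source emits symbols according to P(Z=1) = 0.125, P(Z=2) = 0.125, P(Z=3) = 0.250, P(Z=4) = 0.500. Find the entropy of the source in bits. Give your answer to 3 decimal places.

1.750 bits

H(Z) = −Σ p·log₂ p.
  −(0.125)·log₂(0.125) = 0.3750
  −(0.125)·log₂(0.125) = 0.3750
  −(0.250)·log₂(0.250) = 0.5000
  −(0.500)·log₂(0.500) = 0.5000
Sum: 0.3750 + 0.3750 + 0.5000 + 0.5000 = 1.750 bits.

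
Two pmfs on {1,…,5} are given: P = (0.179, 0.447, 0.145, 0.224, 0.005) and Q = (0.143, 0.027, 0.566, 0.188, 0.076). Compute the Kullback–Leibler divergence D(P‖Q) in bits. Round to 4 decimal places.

1.6201 bits

D(P‖Q) = Σ p·log₂(p/q).
  0.179·log₂(0.179/0.143) = 0.05799
  0.447·log₂(0.447/0.027) = 1.81001
  0.145·log₂(0.145/0.566) = -0.28489
  0.224·log₂(0.224/0.188) = 0.05662
  0.005·log₂(0.005/0.076) = -0.01963
D(P‖Q) = 1.6201 bits.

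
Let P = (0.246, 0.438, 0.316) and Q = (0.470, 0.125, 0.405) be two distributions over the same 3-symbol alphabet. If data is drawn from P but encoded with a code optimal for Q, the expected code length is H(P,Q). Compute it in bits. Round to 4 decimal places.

H(P,Q) = −Σ p·log₂ q.
  −0.246·log₂(0.470) = 0.26796
  −0.438·log₂(0.125) = 1.31400
  −0.316·log₂(0.405) = 0.41207
H(P,Q) = 1.9940 bits.

1.9940 bits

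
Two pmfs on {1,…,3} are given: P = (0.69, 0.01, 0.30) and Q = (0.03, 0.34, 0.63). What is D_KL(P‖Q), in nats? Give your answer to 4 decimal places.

D(P‖Q) = Σ p·ln(p/q).
  0.69·ln(0.69/0.03) = 2.16349
  0.01·ln(0.01/0.34) = -0.03526
  0.30·ln(0.30/0.63) = -0.22258
D(P‖Q) = 1.9056 nats.

1.9056 nats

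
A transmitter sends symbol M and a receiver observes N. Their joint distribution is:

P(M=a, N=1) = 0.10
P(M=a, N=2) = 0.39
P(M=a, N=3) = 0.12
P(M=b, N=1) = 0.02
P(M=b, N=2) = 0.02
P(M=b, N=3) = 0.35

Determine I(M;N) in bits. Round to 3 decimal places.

0.386 bits

Marginals: p(M) = (0.6100, 0.3900), p(N) = (0.1200, 0.4100, 0.4700).
I(M;N) = Σ p(x,y)·log₂[p(x,y)/(p(x)p(y))].
  (a,1): 0.10·log₂(1.3661) = 0.0450
  (a,2): 0.39·log₂(1.5594) = 0.2500
  (a,3): 0.12·log₂(0.4186) = -0.1508
  (b,1): 0.02·log₂(0.4274) = -0.0245
  (b,2): 0.02·log₂(0.1251) = -0.0600
  (b,3): 0.35·log₂(1.9094) = 0.3266
Sum = 0.386 bits.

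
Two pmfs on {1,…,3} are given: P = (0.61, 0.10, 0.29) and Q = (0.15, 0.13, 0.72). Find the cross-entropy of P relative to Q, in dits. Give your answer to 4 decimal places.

H(P,Q) = −Σ p·log₁₀ q.
  −0.61·log₁₀(0.15) = 0.50258
  −0.10·log₁₀(0.13) = 0.08861
  −0.29·log₁₀(0.72) = 0.04137
H(P,Q) = 0.6326 dits.

0.6326 dits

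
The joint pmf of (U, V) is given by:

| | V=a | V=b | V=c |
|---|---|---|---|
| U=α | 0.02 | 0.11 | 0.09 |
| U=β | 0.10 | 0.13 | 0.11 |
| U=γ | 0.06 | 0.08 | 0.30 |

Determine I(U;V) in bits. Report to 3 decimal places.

0.105 bits

Marginals: p(U) = (0.2200, 0.3400, 0.4400), p(V) = (0.1800, 0.3200, 0.5000).
I(U;V) = H(U) + H(V) − H(U,V).
H(U) = 1.5309, H(V) = 1.4713, H(U,V) = 2.8971.
I(U;V) = 1.5309 + 1.4713 − 2.8971 = 0.105 bits.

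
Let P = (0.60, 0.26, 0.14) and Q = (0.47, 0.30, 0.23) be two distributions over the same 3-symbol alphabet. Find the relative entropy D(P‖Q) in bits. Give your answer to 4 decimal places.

D(P‖Q) = Σ p·log₂(p/q).
  0.60·log₂(0.60/0.47) = 0.21138
  0.26·log₂(0.26/0.30) = -0.05368
  0.14·log₂(0.14/0.23) = -0.10027
D(P‖Q) = 0.0574 bits.

0.0574 bits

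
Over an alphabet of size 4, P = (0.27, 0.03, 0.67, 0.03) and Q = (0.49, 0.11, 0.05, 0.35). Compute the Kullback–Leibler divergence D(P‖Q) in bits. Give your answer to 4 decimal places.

2.1139 bits

D(P‖Q) = Σ p·log₂(p/q).
  0.27·log₂(0.27/0.49) = -0.23215
  0.03·log₂(0.03/0.11) = -0.05623
  0.67·log₂(0.67/0.05) = 2.50859
  0.03·log₂(0.03/0.35) = -0.10633
D(P‖Q) = 2.1139 bits.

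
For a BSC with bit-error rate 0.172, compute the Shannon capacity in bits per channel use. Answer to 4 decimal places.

Binary symmetric channel: C = 1 − h₂(ε) where h₂ is the binary entropy function.
h₂(0.172) = −0.172·log₂0.172 − 0.828·log₂0.828 = 0.6623.
C = 1 − 0.6623 = 0.3377 bits per channel use.

0.3377 bits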